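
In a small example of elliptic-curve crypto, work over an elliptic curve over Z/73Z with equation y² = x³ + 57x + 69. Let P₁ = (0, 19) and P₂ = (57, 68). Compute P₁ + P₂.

(0, 54)

(0, 19) + (57, 68). λ = (68 - 19)/(57 - 0) ≡ 49/57 mod 73. 57⁻¹ ≡ 41 (mod 73), so λ ≡ 38.
  x = λ² - 0 - 57 = 1444 - 57 ≡ 0; y = λ·(0 - 0) - 19 ≡ 54. → (0, 54)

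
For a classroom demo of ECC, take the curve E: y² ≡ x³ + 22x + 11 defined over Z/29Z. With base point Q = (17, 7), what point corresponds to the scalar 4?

Repeated addition: build up to 4Q.
2Q: tangent at (17, 7): λ = (3·17² + 22)/(2·7) ≡ 19/14. 14⁻¹ ≡ 27 (mod 29) since 14·27 = 378 ≡ 1, so λ ≡ 19·27 ≡ 20.
  x = λ² - 17 - 17 = 400 - 34 ≡ 18; y = λ·(17 - 18) - 7 ≡ 2. → (18, 2)
3Q: (18, 2) + (17, 7). λ = (7 - 2)/(17 - 18) ≡ 5/28 mod 29. 28⁻¹ ≡ 28 (mod 29) since 28·28 = 784 ≡ 1, so λ ≡ 24.
  x = λ² - 18 - 17 = 576 - 35 ≡ 19; y = λ·(18 - 19) - 2 ≡ 3. → (19, 3)
4Q: (19, 3) + (17, 7). λ = (7 - 3)/(17 - 19) ≡ 4/27 mod 29. 27⁻¹ ≡ 14 (mod 29) since 27·14 = 378 ≡ 1, so λ ≡ 27.
  x = λ² - 19 - 17 = 729 - 36 ≡ 26; y = λ·(19 - 26) - 3 ≡ 11. → (26, 11)

(26, 11)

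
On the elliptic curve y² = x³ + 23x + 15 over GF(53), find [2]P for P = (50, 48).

(31, 16)

tangent at (50, 48): λ = (3·50² + 23)/(2·48) ≡ 50/43. 43⁻¹ ≡ 37 (mod 53) since 43·37 = 1591 ≡ 1, so λ ≡ 50·37 ≡ 48.
  x = λ² - 50 - 50 = 2304 - 100 ≡ 31; y = λ·(50 - 31) - 48 ≡ 16. → (31, 16)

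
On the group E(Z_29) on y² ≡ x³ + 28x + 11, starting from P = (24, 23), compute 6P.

Repeated addition: build up to 6P.
2P: tangent at (24, 23): λ = (3·24² + 28)/(2·23) ≡ 16/17. 17⁻¹ ≡ 12 (mod 29) since 17·12 = 204 ≡ 1, so λ ≡ 16·12 ≡ 18.
  x = λ² - 24 - 24 = 324 - 48 ≡ 15; y = λ·(24 - 15) - 23 ≡ 23. → (15, 23)
3P: (15, 23) + (24, 23). λ = (23 - 23)/(24 - 15) ≡ 0/9 mod 29. 9⁻¹ ≡ 13 (mod 29), so λ ≡ 0.
  x = λ² - 15 - 24 = 0 - 39 ≡ 19; y = λ·(15 - 19) - 23 ≡ 6. → (19, 6)
4P: (19, 6) + (24, 23). λ = (23 - 6)/(24 - 19) ≡ 17/5 mod 29. 5⁻¹ ≡ 6 (mod 29), so λ ≡ 15.
  x = λ² - 19 - 24 = 225 - 43 ≡ 8; y = λ·(19 - 8) - 6 ≡ 14. → (8, 14)
5P: (8, 14) + (24, 23). λ = (23 - 14)/(24 - 8) ≡ 9/16 mod 29. 16⁻¹ ≡ 20 (mod 29) since 16·20 = 320 ≡ 1, so λ ≡ 6.
  x = λ² - 8 - 24 = 36 - 32 ≡ 4; y = λ·(8 - 4) - 14 ≡ 10. → (4, 10)
6P: (4, 10) + (24, 23). λ = (23 - 10)/(24 - 4) ≡ 13/20 mod 29. 20⁻¹ ≡ 16 (mod 29), so λ ≡ 5.
  x = λ² - 4 - 24 = 25 - 28 ≡ 26; y = λ·(4 - 26) - 10 ≡ 25. → (26, 25)

(26, 25)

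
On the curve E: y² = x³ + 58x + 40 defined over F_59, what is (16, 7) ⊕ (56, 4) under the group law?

(22, 20)

(16, 7) + (56, 4). λ = (4 - 7)/(56 - 16) ≡ 56/40 mod 59. 40⁻¹ ≡ 31 (mod 59) since 40·31 = 1240 ≡ 1, so λ ≡ 25.
  x = λ² - 16 - 56 = 625 - 72 ≡ 22; y = λ·(16 - 22) - 7 ≡ 20. → (22, 20)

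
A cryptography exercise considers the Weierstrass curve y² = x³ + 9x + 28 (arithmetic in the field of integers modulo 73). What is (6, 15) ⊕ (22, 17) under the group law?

(53, 43)

(6, 15) + (22, 17). λ = (17 - 15)/(22 - 6) ≡ 2/16 mod 73. 16⁻¹ ≡ 32 (mod 73), so λ ≡ 64.
  x = λ² - 6 - 22 = 4096 - 28 ≡ 53; y = λ·(6 - 53) - 15 ≡ 43. → (53, 43)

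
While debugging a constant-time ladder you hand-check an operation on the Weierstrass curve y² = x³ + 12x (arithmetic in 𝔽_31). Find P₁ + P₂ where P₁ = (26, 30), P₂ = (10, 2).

(0, 0)

(26, 30) + (10, 2). λ = (2 - 30)/(10 - 26) ≡ 3/15 mod 31. 15⁻¹ ≡ 29 (mod 31) since 15·29 = 435 ≡ 1, so λ ≡ 25.
  x = λ² - 26 - 10 = 625 - 36 ≡ 0; y = λ·(26 - 0) - 30 ≡ 0. → (0, 0)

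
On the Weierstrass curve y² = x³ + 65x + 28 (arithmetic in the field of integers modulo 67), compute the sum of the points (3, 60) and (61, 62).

(32, 6)

(3, 60) + (61, 62). λ = (62 - 60)/(61 - 3) ≡ 2/58 mod 67. 58⁻¹ ≡ 52 (mod 67) since 58·52 = 3016 ≡ 1, so λ ≡ 37.
  x = λ² - 3 - 61 = 1369 - 64 ≡ 32; y = λ·(3 - 32) - 60 ≡ 6. → (32, 6)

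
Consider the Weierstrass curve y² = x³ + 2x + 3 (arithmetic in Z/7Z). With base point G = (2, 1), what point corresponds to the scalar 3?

Repeated addition: build up to 3G.
2G: tangent at (2, 1): λ = (3·2² + 2)/(2·1) ≡ 0/2. 2⁻¹ ≡ 4 (mod 7), so λ ≡ 0·4 ≡ 0.
  x = λ² - 2 - 2 = 0 - 4 ≡ 3; y = λ·(2 - 3) - 1 ≡ 6. → (3, 6)
3G: (3, 6) + (2, 1). λ = (1 - 6)/(2 - 3) ≡ 2/6 mod 7. 6⁻¹ ≡ 6 (mod 7), so λ ≡ 5.
  x = λ² - 3 - 2 = 25 - 5 ≡ 6; y = λ·(3 - 6) - 6 ≡ 0. → (6, 0)

(6, 0)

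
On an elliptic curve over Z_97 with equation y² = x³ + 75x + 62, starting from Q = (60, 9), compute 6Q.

Double-and-add on 6 = (110)₂. Start with Q = (60, 9) for the leading 1-bit.
double: tangent at (60, 9): λ = (3·60² + 75)/(2·9) ≡ 11/18. 18⁻¹ ≡ 27 (mod 97), so λ ≡ 11·27 ≡ 6.
  x = λ² - 60 - 60 = 36 - 120 ≡ 13; y = λ·(60 - 13) - 9 ≡ 79. → (13, 79)
add Q: (13, 79) + (60, 9). λ = (9 - 79)/(60 - 13) ≡ 27/47 mod 97. 47⁻¹ ≡ 64 (mod 97), so λ ≡ 79.
  x = λ² - 13 - 60 = 6241 - 73 ≡ 57; y = λ·(13 - 57) - 79 ≡ 34. → (57, 34)
double: tangent at (57, 34): λ = (3·57² + 75)/(2·34) ≡ 25/68. 68⁻¹ ≡ 10 (mod 97), so λ ≡ 25·10 ≡ 56.
  x = λ² - 57 - 57 = 3136 - 114 ≡ 15; y = λ·(57 - 15) - 34 ≡ 87. → (15, 87)

(15, 87)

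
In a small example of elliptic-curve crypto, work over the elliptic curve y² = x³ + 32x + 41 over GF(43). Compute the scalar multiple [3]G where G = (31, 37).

Repeated addition: build up to 3G.
2G: tangent at (31, 37): λ = (3·31² + 32)/(2·37) ≡ 34/31. 31⁻¹ ≡ 25 (mod 43), so λ ≡ 34·25 ≡ 33.
  x = λ² - 31 - 31 = 1089 - 62 ≡ 38; y = λ·(31 - 38) - 37 ≡ 33. → (38, 33)
3G: (38, 33) + (31, 37). λ = (37 - 33)/(31 - 38) ≡ 4/36 mod 43. 36⁻¹ ≡ 6 (mod 43), so λ ≡ 24.
  x = λ² - 38 - 31 = 576 - 69 ≡ 34; y = λ·(38 - 34) - 33 ≡ 20. → (34, 20)

(34, 20)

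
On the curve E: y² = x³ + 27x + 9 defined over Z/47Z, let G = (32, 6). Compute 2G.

tangent at (32, 6): λ = (3·32² + 27)/(2·6) ≡ 44/12. 12⁻¹ ≡ 4 (mod 47) since 12·4 = 48 ≡ 1, so λ ≡ 44·4 ≡ 35.
  x = λ² - 32 - 32 = 1225 - 64 ≡ 33; y = λ·(32 - 33) - 6 ≡ 6. → (33, 6)

(33, 6)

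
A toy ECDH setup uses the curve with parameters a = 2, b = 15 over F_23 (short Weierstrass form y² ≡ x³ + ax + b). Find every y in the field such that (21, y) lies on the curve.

7, 16

x³ + 2x + 15 = 9318 ≡ 3 (mod 23).
Square roots of 3 mod 23: 7 and 16 (since 7² = 49 ≡ 3).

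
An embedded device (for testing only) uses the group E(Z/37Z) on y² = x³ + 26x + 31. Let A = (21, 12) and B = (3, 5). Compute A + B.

(24, 30)

(21, 12) + (3, 5). λ = (5 - 12)/(3 - 21) ≡ 30/19 mod 37. 19⁻¹ ≡ 2 (mod 37) since 19·2 = 38 ≡ 1, so λ ≡ 23.
  x = λ² - 21 - 3 = 529 - 24 ≡ 24; y = λ·(21 - 24) - 12 ≡ 30. → (24, 30)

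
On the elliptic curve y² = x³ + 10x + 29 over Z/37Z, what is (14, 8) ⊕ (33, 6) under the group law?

(14, 8) + (33, 6). λ = (6 - 8)/(33 - 14) ≡ 35/19 mod 37. 19⁻¹ ≡ 2 (mod 37), so λ ≡ 33.
  x = λ² - 14 - 33 = 1089 - 47 ≡ 6; y = λ·(14 - 6) - 8 ≡ 34. → (6, 34)

(6, 34)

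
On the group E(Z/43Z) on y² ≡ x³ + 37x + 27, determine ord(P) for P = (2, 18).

2P: tangent at (2, 18): λ = (3·2² + 37)/(2·18) ≡ 6/36. 36⁻¹ ≡ 6 (mod 43) since 36·6 = 216 ≡ 1, so λ ≡ 6·6 ≡ 36.
  x = λ² - 2 - 2 = 1296 - 4 ≡ 2; y = λ·(2 - 2) - 18 ≡ 25. → (2, 25)
3P: (2, 25) + (2, 18): same x and y₁ ≡ -y₂, so the sum is ∞.
3P = ∞, so the order is 3.

3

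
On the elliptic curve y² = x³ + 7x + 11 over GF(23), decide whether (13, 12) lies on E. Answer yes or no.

y² = 12² ≡ 6; x³ + 7x + 11 = 2299 ≡ 22 (mod 23). 6 ≠ 22.

no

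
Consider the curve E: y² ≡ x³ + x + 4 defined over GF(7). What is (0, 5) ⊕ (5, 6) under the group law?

(0, 5) + (5, 6). λ = (6 - 5)/(5 - 0) ≡ 1/5 mod 7. 5⁻¹ ≡ 3 (mod 7), so λ ≡ 3.
  x = λ² - 0 - 5 = 9 - 5 ≡ 4; y = λ·(0 - 4) - 5 ≡ 4. → (4, 4)

(4, 4)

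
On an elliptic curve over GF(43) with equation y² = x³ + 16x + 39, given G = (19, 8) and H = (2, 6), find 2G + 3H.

First 2G:
Repeated addition: build up to 2G.
2G: tangent at (19, 8): λ = (3·19² + 16)/(2·8) ≡ 24/16. 16⁻¹ ≡ 35 (mod 43) since 16·35 = 560 ≡ 1, so λ ≡ 24·35 ≡ 23.
  x = λ² - 19 - 19 = 529 - 38 ≡ 18; y = λ·(19 - 18) - 8 ≡ 15. → (18, 15)
2G = (18, 15).
Next 3H:
Repeated addition: build up to 3H.
2H: tangent at (2, 6): λ = (3·2² + 16)/(2·6) ≡ 28/12. 12⁻¹ ≡ 18 (mod 43) since 12·18 = 216 ≡ 1, so λ ≡ 28·18 ≡ 31.
  x = λ² - 2 - 2 = 961 - 4 ≡ 11; y = λ·(2 - 11) - 6 ≡ 16. → (11, 16)
3H: (11, 16) + (2, 6). λ = (6 - 16)/(2 - 11) ≡ 33/34 mod 43. 34⁻¹ ≡ 19 (mod 43), so λ ≡ 25.
  x = λ² - 11 - 2 = 625 - 13 ≡ 10; y = λ·(11 - 10) - 16 ≡ 9. → (10, 9)
3H = (10, 9).
Finally 2G + 3H:
(18, 15) + (10, 9). λ = (9 - 15)/(10 - 18) ≡ 37/35 mod 43. 35⁻¹ ≡ 16 (mod 43), so λ ≡ 33.
  x = λ² - 18 - 10 = 1089 - 28 ≡ 29; y = λ·(18 - 29) - 15 ≡ 9. → (29, 9)

(29, 9)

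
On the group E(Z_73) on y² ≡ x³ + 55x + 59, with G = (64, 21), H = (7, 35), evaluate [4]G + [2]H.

First 4G:
Repeated addition: build up to 4G.
2G: tangent at (64, 21): λ = (3·64² + 55)/(2·21) ≡ 6/42. 42⁻¹ ≡ 40 (mod 73), so λ ≡ 6·40 ≡ 21.
  x = λ² - 64 - 64 = 441 - 128 ≡ 21; y = λ·(64 - 21) - 21 ≡ 6. → (21, 6)
3G: (21, 6) + (64, 21). λ = (21 - 6)/(64 - 21) ≡ 15/43 mod 73. 43⁻¹ ≡ 17 (mod 73) since 43·17 = 731 ≡ 1, so λ ≡ 36.
  x = λ² - 21 - 64 = 1296 - 85 ≡ 43; y = λ·(21 - 43) - 6 ≡ 5. → (43, 5)
4G: (43, 5) + (64, 21). λ = (21 - 5)/(64 - 43) ≡ 16/21 mod 73. 21⁻¹ ≡ 7 (mod 73), so λ ≡ 39.
  x = λ² - 43 - 64 = 1521 - 107 ≡ 27; y = λ·(43 - 27) - 5 ≡ 35. → (27, 35)
4G = (27, 35).
Next 2H:
Repeated addition: build up to 2H.
2H: tangent at (7, 35): λ = (3·7² + 55)/(2·35) ≡ 56/70. 70⁻¹ ≡ 24 (mod 73) since 70·24 = 1680 ≡ 1, so λ ≡ 56·24 ≡ 30.
  x = λ² - 7 - 7 = 900 - 14 ≡ 10; y = λ·(7 - 10) - 35 ≡ 21. → (10, 21)
2H = (10, 21).
Finally 4G + 2H:
(27, 35) + (10, 21). λ = (21 - 35)/(10 - 27) ≡ 59/56 mod 73. 56⁻¹ ≡ 30 (mod 73) since 56·30 = 1680 ≡ 1, so λ ≡ 18.
  x = λ² - 27 - 10 = 324 - 37 ≡ 68; y = λ·(27 - 68) - 35 ≡ 30. → (68, 30)

(68, 30)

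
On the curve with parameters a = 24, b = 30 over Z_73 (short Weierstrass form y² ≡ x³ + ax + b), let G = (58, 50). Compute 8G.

Repeated addition: build up to 8G.
2G: tangent at (58, 50): λ = (3·58² + 24)/(2·50) ≡ 42/27. 27⁻¹ ≡ 46 (mod 73), so λ ≡ 42·46 ≡ 34.
  x = λ² - 58 - 58 = 1156 - 116 ≡ 18; y = λ·(58 - 18) - 50 ≡ 69. → (18, 69)
3G: (18, 69) + (58, 50). λ = (50 - 69)/(58 - 18) ≡ 54/40 mod 73. 40⁻¹ ≡ 42 (mod 73), so λ ≡ 5.
  x = λ² - 18 - 58 = 25 - 76 ≡ 22; y = λ·(18 - 22) - 69 ≡ 57. → (22, 57)
4G: (22, 57) + (58, 50). λ = (50 - 57)/(58 - 22) ≡ 66/36 mod 73. 36⁻¹ ≡ 71 (mod 73), so λ ≡ 14.
  x = λ² - 22 - 58 = 196 - 80 ≡ 43; y = λ·(22 - 43) - 57 ≡ 14. → (43, 14)
5G: (43, 14) + (58, 50). λ = (50 - 14)/(58 - 43) ≡ 36/15 mod 73. 15⁻¹ ≡ 39 (mod 73) since 15·39 = 585 ≡ 1, so λ ≡ 17.
  x = λ² - 43 - 58 = 289 - 101 ≡ 42; y = λ·(43 - 42) - 14 ≡ 3. → (42, 3)
6G: (42, 3) + (58, 50). λ = (50 - 3)/(58 - 42) ≡ 47/16 mod 73. 16⁻¹ ≡ 32 (mod 73), so λ ≡ 44.
  x = λ² - 42 - 58 = 1936 - 100 ≡ 11; y = λ·(42 - 11) - 3 ≡ 47. → (11, 47)
7G: (11, 47) + (58, 50). λ = (50 - 47)/(58 - 11) ≡ 3/47 mod 73. 47⁻¹ ≡ 14 (mod 73), so λ ≡ 42.
  x = λ² - 11 - 58 = 1764 - 69 ≡ 16; y = λ·(11 - 16) - 47 ≡ 35. → (16, 35)
8G: (16, 35) + (58, 50). λ = (50 - 35)/(58 - 16) ≡ 15/42 mod 73. 42⁻¹ ≡ 40 (mod 73), so λ ≡ 16.
  x = λ² - 16 - 58 = 256 - 74 ≡ 36; y = λ·(16 - 36) - 35 ≡ 10. → (36, 10)

(36, 10)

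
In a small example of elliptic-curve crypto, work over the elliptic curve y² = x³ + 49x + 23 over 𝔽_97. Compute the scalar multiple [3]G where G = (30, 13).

Repeated addition: build up to 3G.
2G: tangent at (30, 13): λ = (3·30² + 49)/(2·13) ≡ 33/26. 26⁻¹ ≡ 56 (mod 97), so λ ≡ 33·56 ≡ 5.
  x = λ² - 30 - 30 = 25 - 60 ≡ 62; y = λ·(30 - 62) - 13 ≡ 21. → (62, 21)
3G: (62, 21) + (30, 13). λ = (13 - 21)/(30 - 62) ≡ 89/65 mod 97. 65⁻¹ ≡ 3 (mod 97), so λ ≡ 73.
  x = λ² - 62 - 30 = 5329 - 92 ≡ 96; y = λ·(62 - 96) - 21 ≡ 19. → (96, 19)

(96, 19)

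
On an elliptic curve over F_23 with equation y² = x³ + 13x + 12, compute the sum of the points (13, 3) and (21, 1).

(13, 3) + (21, 1). λ = (1 - 3)/(21 - 13) ≡ 21/8 mod 23. 8⁻¹ ≡ 3 (mod 23), so λ ≡ 17.
  x = λ² - 13 - 21 = 289 - 34 ≡ 2; y = λ·(13 - 2) - 3 ≡ 0. → (2, 0)

(2, 0)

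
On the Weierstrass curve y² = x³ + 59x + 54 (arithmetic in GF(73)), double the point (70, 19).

tangent at (70, 19): λ = (3·70² + 59)/(2·19) ≡ 13/38. 38⁻¹ ≡ 25 (mod 73), so λ ≡ 13·25 ≡ 33.
  x = λ² - 70 - 70 = 1089 - 140 ≡ 0; y = λ·(70 - 0) - 19 ≡ 28. → (0, 28)

(0, 28)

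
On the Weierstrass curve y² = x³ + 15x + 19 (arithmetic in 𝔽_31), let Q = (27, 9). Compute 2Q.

(28, 3)

tangent at (27, 9): λ = (3·27² + 15)/(2·9) ≡ 1/18. 18⁻¹ ≡ 19 (mod 31) since 18·19 = 342 ≡ 1, so λ ≡ 1·19 ≡ 19.
  x = λ² - 27 - 27 = 361 - 54 ≡ 28; y = λ·(27 - 28) - 9 ≡ 3. → (28, 3)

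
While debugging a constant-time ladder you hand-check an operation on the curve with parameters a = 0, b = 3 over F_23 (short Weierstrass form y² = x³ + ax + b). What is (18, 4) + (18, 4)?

tangent at (18, 4): λ = (3·18² + 0)/(2·4) ≡ 6/8. 8⁻¹ ≡ 3 (mod 23) since 8·3 = 24 ≡ 1, so λ ≡ 6·3 ≡ 18.
  x = λ² - 18 - 18 = 324 - 36 ≡ 12; y = λ·(18 - 12) - 4 ≡ 12. → (12, 12)

(12, 12)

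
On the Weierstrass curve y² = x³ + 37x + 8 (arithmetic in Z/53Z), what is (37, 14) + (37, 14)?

(47, 43)

tangent at (37, 14): λ = (3·37² + 37)/(2·14) ≡ 10/28. 28⁻¹ ≡ 36 (mod 53), so λ ≡ 10·36 ≡ 42.
  x = λ² - 37 - 37 = 1764 - 74 ≡ 47; y = λ·(37 - 47) - 14 ≡ 43. → (47, 43)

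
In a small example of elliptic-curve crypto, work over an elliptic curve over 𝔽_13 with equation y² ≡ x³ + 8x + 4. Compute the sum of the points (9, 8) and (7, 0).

(9, 8) + (7, 0). λ = (0 - 8)/(7 - 9) ≡ 5/11 mod 13. 11⁻¹ ≡ 6 (mod 13), so λ ≡ 4.
  x = λ² - 9 - 7 = 16 - 16 ≡ 0; y = λ·(9 - 0) - 8 ≡ 2. → (0, 2)

(0, 2)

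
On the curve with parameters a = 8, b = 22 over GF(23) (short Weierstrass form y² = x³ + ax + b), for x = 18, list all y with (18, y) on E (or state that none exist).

x³ + 8x + 22 = 5998 ≡ 18 (mod 23).
Square roots of 18 mod 23: 8 and 15 (since 8² = 64 ≡ 18).

8, 15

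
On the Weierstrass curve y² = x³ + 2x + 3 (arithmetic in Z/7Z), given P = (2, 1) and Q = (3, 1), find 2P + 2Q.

First 2P:
Repeated addition: build up to 2P.
2P: tangent at (2, 1): λ = (3·2² + 2)/(2·1) ≡ 0/2. 2⁻¹ ≡ 4 (mod 7), so λ ≡ 0·4 ≡ 0.
  x = λ² - 2 - 2 = 0 - 4 ≡ 3; y = λ·(2 - 3) - 1 ≡ 6. → (3, 6)
2P = (3, 6).
Next 2Q:
Repeated addition: build up to 2Q.
2Q: tangent at (3, 1): λ = (3·3² + 2)/(2·1) ≡ 1/2. 2⁻¹ ≡ 4 (mod 7) since 2·4 = 8 ≡ 1, so λ ≡ 1·4 ≡ 4.
  x = λ² - 3 - 3 = 16 - 6 ≡ 3; y = λ·(3 - 3) - 1 ≡ 6. → (3, 6)
2Q = (3, 6).
Finally 2P + 2Q:
tangent at (3, 6): λ = (3·3² + 2)/(2·6) ≡ 1/5. 5⁻¹ ≡ 3 (mod 7) since 5·3 = 15 ≡ 1, so λ ≡ 1·3 ≡ 3.
  x = λ² - 3 - 3 = 9 - 6 ≡ 3; y = λ·(3 - 3) - 6 ≡ 1. → (3, 1)

(3, 1)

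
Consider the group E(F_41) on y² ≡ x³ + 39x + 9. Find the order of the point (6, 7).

3

2P: tangent at (6, 7): λ = (3·6² + 39)/(2·7) ≡ 24/14. 14⁻¹ ≡ 3 (mod 41), so λ ≡ 24·3 ≡ 31.
  x = λ² - 6 - 6 = 961 - 12 ≡ 6; y = λ·(6 - 6) - 7 ≡ 34. → (6, 34)
3P: (6, 34) + (6, 7): same x and y₁ ≡ -y₂, so the sum is the point at infinity.
3P = the point at infinity, so the order is 3.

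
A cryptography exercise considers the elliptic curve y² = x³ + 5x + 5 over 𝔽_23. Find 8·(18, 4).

Write P = (18, 4).
Repeated addition: build up to 8P.
2P: tangent at (18, 4): λ = (3·18² + 5)/(2·4) ≡ 11/8. 8⁻¹ ≡ 3 (mod 23), so λ ≡ 11·3 ≡ 10.
  x = λ² - 18 - 18 = 100 - 36 ≡ 18; y = λ·(18 - 18) - 4 ≡ 19. → (18, 19)
3P: (18, 19) + (18, 4): same x and y₁ ≡ -y₂, so the sum is ∞.
4P: ∞ + (18, 4) = (18, 4) (identity).
5P: tangent at (18, 4): λ = (3·18² + 5)/(2·4) ≡ 11/8. 8⁻¹ ≡ 3 (mod 23), so λ ≡ 11·3 ≡ 10.
  x = λ² - 18 - 18 = 100 - 36 ≡ 18; y = λ·(18 - 18) - 4 ≡ 19. → (18, 19)
6P: (18, 19) + (18, 4): same x and y₁ ≡ -y₂, so the sum is ∞.
7P: ∞ + (18, 4) = (18, 4) (identity).
8P: tangent at (18, 4): λ = (3·18² + 5)/(2·4) ≡ 11/8. 8⁻¹ ≡ 3 (mod 23) since 8·3 = 24 ≡ 1, so λ ≡ 11·3 ≡ 10.
  x = λ² - 18 - 18 = 100 - 36 ≡ 18; y = λ·(18 - 18) - 4 ≡ 19. → (18, 19)

(18, 19)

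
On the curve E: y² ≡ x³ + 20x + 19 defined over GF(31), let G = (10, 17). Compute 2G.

tangent at (10, 17): λ = (3·10² + 20)/(2·17) ≡ 10/3. 3⁻¹ ≡ 21 (mod 31), so λ ≡ 10·21 ≡ 24.
  x = λ² - 10 - 10 = 576 - 20 ≡ 29; y = λ·(10 - 29) - 17 ≡ 23. → (29, 23)

(29, 23)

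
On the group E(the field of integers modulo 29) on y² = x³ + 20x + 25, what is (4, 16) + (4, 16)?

(16, 2)

tangent at (4, 16): λ = (3·4² + 20)/(2·16) ≡ 10/3. 3⁻¹ ≡ 10 (mod 29) since 3·10 = 30 ≡ 1, so λ ≡ 10·10 ≡ 13.
  x = λ² - 4 - 4 = 169 - 8 ≡ 16; y = λ·(4 - 16) - 16 ≡ 2. → (16, 2)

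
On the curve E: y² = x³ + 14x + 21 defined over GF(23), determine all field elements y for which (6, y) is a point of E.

none

x³ + 14x + 21 = 321 ≡ 22 (mod 23).
22 is a non-residue mod 23; no y exists.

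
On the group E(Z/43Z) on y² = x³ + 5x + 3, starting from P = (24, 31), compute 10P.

Double-and-add on 10 = (1010)₂. Start with P = (24, 31) for the leading 1-bit.
double: tangent at (24, 31): λ = (3·24² + 5)/(2·31) ≡ 13/19. 19⁻¹ ≡ 34 (mod 43) since 19·34 = 646 ≡ 1, so λ ≡ 13·34 ≡ 12.
  x = λ² - 24 - 24 = 144 - 48 ≡ 10; y = λ·(24 - 10) - 31 ≡ 8. → (10, 8)
double: tangent at (10, 8): λ = (3·10² + 5)/(2·8) ≡ 4/16. 16⁻¹ ≡ 35 (mod 43), so λ ≡ 4·35 ≡ 11.
  x = λ² - 10 - 10 = 121 - 20 ≡ 15; y = λ·(10 - 15) - 8 ≡ 23. → (15, 23)
add P: (15, 23) + (24, 31). λ = (31 - 23)/(24 - 15) ≡ 8/9 mod 43. 9⁻¹ ≡ 24 (mod 43) since 9·24 = 216 ≡ 1, so λ ≡ 20.
  x = λ² - 15 - 24 = 400 - 39 ≡ 17; y = λ·(15 - 17) - 23 ≡ 23. → (17, 23)
double: tangent at (17, 23): λ = (3·17² + 5)/(2·23) ≡ 12/3. 3⁻¹ ≡ 29 (mod 43) since 3·29 = 87 ≡ 1, so λ ≡ 12·29 ≡ 4.
  x = λ² - 17 - 17 = 16 - 34 ≡ 25; y = λ·(17 - 25) - 23 ≡ 31. → (25, 31)

(25, 31)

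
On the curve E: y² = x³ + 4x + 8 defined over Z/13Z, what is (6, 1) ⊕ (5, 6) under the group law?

(6, 1) + (5, 6). λ = (6 - 1)/(5 - 6) ≡ 5/12 mod 13. 12⁻¹ ≡ 12 (mod 13) since 12·12 = 144 ≡ 1, so λ ≡ 8.
  x = λ² - 6 - 5 = 64 - 11 ≡ 1; y = λ·(6 - 1) - 1 ≡ 0. → (1, 0)

(1, 0)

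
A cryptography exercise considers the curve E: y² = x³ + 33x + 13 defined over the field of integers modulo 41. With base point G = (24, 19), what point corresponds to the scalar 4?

Double-and-add on 4 = (100)₂. Start with G = (24, 19) for the leading 1-bit.
double: tangent at (24, 19): λ = (3·24² + 33)/(2·19) ≡ 39/38. 38⁻¹ ≡ 27 (mod 41) since 38·27 = 1026 ≡ 1, so λ ≡ 39·27 ≡ 28.
  x = λ² - 24 - 24 = 784 - 48 ≡ 39; y = λ·(24 - 39) - 19 ≡ 12. → (39, 12)
double: tangent at (39, 12): λ = (3·39² + 33)/(2·12) ≡ 4/24. 24⁻¹ ≡ 12 (mod 41) since 24·12 = 288 ≡ 1, so λ ≡ 4·12 ≡ 7.
  x = λ² - 39 - 39 = 49 - 78 ≡ 12; y = λ·(39 - 12) - 12 ≡ 13. → (12, 13)

(12, 13)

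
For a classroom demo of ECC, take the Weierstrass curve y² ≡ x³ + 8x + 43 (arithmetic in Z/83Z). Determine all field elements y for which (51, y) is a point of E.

x³ + 8x + 43 = 133102 ≡ 53 (mod 83).
53 is a non-residue mod 83; no y exists.

none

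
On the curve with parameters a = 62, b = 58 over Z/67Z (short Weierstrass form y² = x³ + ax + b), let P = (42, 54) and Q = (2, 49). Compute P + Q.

(42, 54) + (2, 49). λ = (49 - 54)/(2 - 42) ≡ 62/27 mod 67. 27⁻¹ ≡ 5 (mod 67), so λ ≡ 42.
  x = λ² - 42 - 2 = 1764 - 44 ≡ 45; y = λ·(42 - 45) - 54 ≡ 21. → (45, 21)

(45, 21)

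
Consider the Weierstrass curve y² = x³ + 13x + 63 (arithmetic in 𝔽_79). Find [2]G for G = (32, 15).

tangent at (32, 15): λ = (3·32² + 13)/(2·15) ≡ 4/30. 30⁻¹ ≡ 29 (mod 79), so λ ≡ 4·29 ≡ 37.
  x = λ² - 32 - 32 = 1369 - 64 ≡ 41; y = λ·(32 - 41) - 15 ≡ 47. → (41, 47)

(41, 47)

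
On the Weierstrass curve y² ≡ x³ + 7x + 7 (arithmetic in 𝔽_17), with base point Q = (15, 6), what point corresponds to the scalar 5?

Double-and-add on 5 = (101)₂. Start with Q = (15, 6) for the leading 1-bit.
double: tangent at (15, 6): λ = (3·15² + 7)/(2·6) ≡ 2/12. 12⁻¹ ≡ 10 (mod 17) since 12·10 = 120 ≡ 1, so λ ≡ 2·10 ≡ 3.
  x = λ² - 15 - 15 = 9 - 30 ≡ 13; y = λ·(15 - 13) - 6 ≡ 0. → (13, 0)
double: (13, 0) + (13, 0): same x and y₁ ≡ -y₂, so the sum is the point at infinity.
add Q: the point at infinity + (15, 6) = (15, 6) (identity).

(15, 6)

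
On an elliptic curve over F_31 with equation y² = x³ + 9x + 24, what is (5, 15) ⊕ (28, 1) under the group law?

(5, 15) + (28, 1). λ = (1 - 15)/(28 - 5) ≡ 17/23 mod 31. 23⁻¹ ≡ 27 (mod 31), so λ ≡ 25.
  x = λ² - 5 - 28 = 625 - 33 ≡ 3; y = λ·(5 - 3) - 15 ≡ 4. → (3, 4)

(3, 4)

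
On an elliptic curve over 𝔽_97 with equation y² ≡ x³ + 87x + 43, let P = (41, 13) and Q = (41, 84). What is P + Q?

O

The two points share x = 41 and their y-coordinates satisfy 13 + 84 ≡ 0 (mod 97), so they are inverses. Their sum is O.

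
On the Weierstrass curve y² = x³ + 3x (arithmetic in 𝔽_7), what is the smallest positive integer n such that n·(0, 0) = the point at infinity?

2

2P: (0, 0) + (0, 0): same x and y₁ ≡ -y₂, so the sum is the point at infinity.
2P = the point at infinity, so the order is 2.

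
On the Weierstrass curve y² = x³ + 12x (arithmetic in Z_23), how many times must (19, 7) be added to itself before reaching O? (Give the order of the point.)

2P: tangent at (19, 7): λ = (3·19² + 12)/(2·7) ≡ 14/14. 14⁻¹ ≡ 5 (mod 23) since 14·5 = 70 ≡ 1, so λ ≡ 14·5 ≡ 1.
  x = λ² - 19 - 19 = 1 - 38 ≡ 9; y = λ·(19 - 9) - 7 ≡ 3. → (9, 3)
3P: (9, 3) + (19, 7). λ = (7 - 3)/(19 - 9) ≡ 4/10 mod 23. 10⁻¹ ≡ 7 (mod 23), so λ ≡ 5.
  x = λ² - 9 - 19 = 25 - 28 ≡ 20; y = λ·(9 - 20) - 3 ≡ 11. → (20, 11)
4P: (20, 11) + (19, 7). λ = (7 - 11)/(19 - 20) ≡ 19/22 mod 23. 22⁻¹ ≡ 22 (mod 23), so λ ≡ 4.
  x = λ² - 20 - 19 = 16 - 39 ≡ 0; y = λ·(20 - 0) - 11 ≡ 0. → (0, 0)
5P: (0, 0) + (19, 7). λ = (7 - 0)/(19 - 0) ≡ 7/19 mod 23. 19⁻¹ ≡ 17 (mod 23), so λ ≡ 4.
  x = λ² - 0 - 19 = 16 - 19 ≡ 20; y = λ·(0 - 20) - 0 ≡ 12. → (20, 12)
6P: (20, 12) + (19, 7). λ = (7 - 12)/(19 - 20) ≡ 18/22 mod 23. 22⁻¹ ≡ 22 (mod 23), so λ ≡ 5.
  x = λ² - 20 - 19 = 25 - 39 ≡ 9; y = λ·(20 - 9) - 12 ≡ 20. → (9, 20)
7P: (9, 20) + (19, 7). λ = (7 - 20)/(19 - 9) ≡ 10/10 mod 23. 10⁻¹ ≡ 7 (mod 23), so λ ≡ 1.
  x = λ² - 9 - 19 = 1 - 28 ≡ 19; y = λ·(9 - 19) - 20 ≡ 16. → (19, 16)
8P: (19, 16) + (19, 7): same x and y₁ ≡ -y₂, so the sum is O.
8P = O, so the order is 8.

8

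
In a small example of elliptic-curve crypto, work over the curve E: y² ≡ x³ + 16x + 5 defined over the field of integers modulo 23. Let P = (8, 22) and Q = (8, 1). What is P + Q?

O

The two points share x = 8 and their y-coordinates satisfy 22 + 1 ≡ 0 (mod 23), so they are inverses. Their sum is ∞.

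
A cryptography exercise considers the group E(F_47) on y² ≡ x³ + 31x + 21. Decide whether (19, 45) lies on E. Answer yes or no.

y² = 45² ≡ 4; x³ + 31x + 21 = 7469 ≡ 43 (mod 47). 4 ≠ 43.

no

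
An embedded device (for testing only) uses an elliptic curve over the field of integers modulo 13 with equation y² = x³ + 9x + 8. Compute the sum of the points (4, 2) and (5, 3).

(4, 2) + (5, 3). λ = (3 - 2)/(5 - 4) ≡ 1/1 mod 13. 1⁻¹ ≡ 1 (mod 13), so λ ≡ 1.
  x = λ² - 4 - 5 = 1 - 9 ≡ 5; y = λ·(4 - 5) - 2 ≡ 10. → (5, 10)

(5, 10)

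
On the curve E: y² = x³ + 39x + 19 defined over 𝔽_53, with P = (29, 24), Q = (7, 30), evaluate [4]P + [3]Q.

First 4P:
Repeated addition: build up to 4P.
2P: tangent at (29, 24): λ = (3·29² + 39)/(2·24) ≡ 18/48. 48⁻¹ ≡ 21 (mod 53) since 48·21 = 1008 ≡ 1, so λ ≡ 18·21 ≡ 7.
  x = λ² - 29 - 29 = 49 - 58 ≡ 44; y = λ·(29 - 44) - 24 ≡ 30. → (44, 30)
3P: (44, 30) + (29, 24). λ = (24 - 30)/(29 - 44) ≡ 47/38 mod 53. 38⁻¹ ≡ 7 (mod 53) since 38·7 = 266 ≡ 1, so λ ≡ 11.
  x = λ² - 44 - 29 = 121 - 73 ≡ 48; y = λ·(44 - 48) - 30 ≡ 32. → (48, 32)
4P: (48, 32) + (29, 24). λ = (24 - 32)/(29 - 48) ≡ 45/34 mod 53. 34⁻¹ ≡ 39 (mod 53), so λ ≡ 6.
  x = λ² - 48 - 29 = 36 - 77 ≡ 12; y = λ·(48 - 12) - 32 ≡ 25. → (12, 25)
4P = (12, 25).
Next 3Q:
Repeated addition: build up to 3Q.
2Q: tangent at (7, 30): λ = (3·7² + 39)/(2·30) ≡ 27/7. 7⁻¹ ≡ 38 (mod 53), so λ ≡ 27·38 ≡ 19.
  x = λ² - 7 - 7 = 361 - 14 ≡ 29; y = λ·(7 - 29) - 30 ≡ 29. → (29, 29)
3Q: (29, 29) + (7, 30). λ = (30 - 29)/(7 - 29) ≡ 1/31 mod 53. 31⁻¹ ≡ 12 (mod 53), so λ ≡ 12.
  x = λ² - 29 - 7 = 144 - 36 ≡ 2; y = λ·(29 - 2) - 29 ≡ 30. → (2, 30)
3Q = (2, 30).
Finally 4P + 3Q:
(12, 25) + (2, 30). λ = (30 - 25)/(2 - 12) ≡ 5/43 mod 53. 43⁻¹ ≡ 37 (mod 53), so λ ≡ 26.
  x = λ² - 12 - 2 = 676 - 14 ≡ 26; y = λ·(12 - 26) - 25 ≡ 35. → (26, 35)

(26, 35)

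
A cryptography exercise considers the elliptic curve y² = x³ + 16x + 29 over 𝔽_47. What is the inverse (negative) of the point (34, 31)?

-(34, 31) = (34, -31 mod 47) = (34, 16).

(34, 16)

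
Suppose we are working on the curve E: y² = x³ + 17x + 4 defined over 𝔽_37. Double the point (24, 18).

(25, 25)

tangent at (24, 18): λ = (3·24² + 17)/(2·18) ≡ 6/36. 36⁻¹ ≡ 36 (mod 37), so λ ≡ 6·36 ≡ 31.
  x = λ² - 24 - 24 = 961 - 48 ≡ 25; y = λ·(24 - 25) - 18 ≡ 25. → (25, 25)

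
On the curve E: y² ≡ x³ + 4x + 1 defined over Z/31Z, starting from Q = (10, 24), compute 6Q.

Double-and-add on 6 = (110)₂. Start with Q = (10, 24) for the leading 1-bit.
double: tangent at (10, 24): λ = (3·10² + 4)/(2·24) ≡ 25/17. 17⁻¹ ≡ 11 (mod 31), so λ ≡ 25·11 ≡ 27.
  x = λ² - 10 - 10 = 729 - 20 ≡ 27; y = λ·(10 - 27) - 24 ≡ 13. → (27, 13)
add Q: (27, 13) + (10, 24). λ = (24 - 13)/(10 - 27) ≡ 11/14 mod 31. 14⁻¹ ≡ 20 (mod 31) since 14·20 = 280 ≡ 1, so λ ≡ 3.
  x = λ² - 27 - 10 = 9 - 37 ≡ 3; y = λ·(27 - 3) - 13 ≡ 28. → (3, 28)
double: tangent at (3, 28): λ = (3·3² + 4)/(2·28) ≡ 0/25. 25⁻¹ ≡ 5 (mod 31), so λ ≡ 0·5 ≡ 0.
  x = λ² - 3 - 3 = 0 - 6 ≡ 25; y = λ·(3 - 25) - 28 ≡ 3. → (25, 3)

(25, 3)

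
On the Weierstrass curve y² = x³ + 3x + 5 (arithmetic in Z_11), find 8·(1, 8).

Write P = (1, 8).
Repeated addition: build up to 8P.
2P: tangent at (1, 8): λ = (3·1² + 3)/(2·8) ≡ 6/5. 5⁻¹ ≡ 9 (mod 11) since 5·9 = 45 ≡ 1, so λ ≡ 6·9 ≡ 10.
  x = λ² - 1 - 1 = 100 - 2 ≡ 10; y = λ·(1 - 10) - 8 ≡ 1. → (10, 1)
3P: (10, 1) + (1, 8). λ = (8 - 1)/(1 - 10) ≡ 7/2 mod 11. 2⁻¹ ≡ 6 (mod 11) since 2·6 = 12 ≡ 1, so λ ≡ 9.
  x = λ² - 10 - 1 = 81 - 11 ≡ 4; y = λ·(10 - 4) - 1 ≡ 9. → (4, 9)
4P: (4, 9) + (1, 8). λ = (8 - 9)/(1 - 4) ≡ 10/8 mod 11. 8⁻¹ ≡ 7 (mod 11), so λ ≡ 4.
  x = λ² - 4 - 1 = 16 - 5 ≡ 0; y = λ·(4 - 0) - 9 ≡ 7. → (0, 7)
5P: (0, 7) + (1, 8). λ = (8 - 7)/(1 - 0) ≡ 1/1 mod 11. 1⁻¹ ≡ 1 (mod 11), so λ ≡ 1.
  x = λ² - 0 - 1 = 1 - 1 ≡ 0; y = λ·(0 - 0) - 7 ≡ 4. → (0, 4)
6P: (0, 4) + (1, 8). λ = (8 - 4)/(1 - 0) ≡ 4/1 mod 11. 1⁻¹ ≡ 1 (mod 11), so λ ≡ 4.
  x = λ² - 0 - 1 = 16 - 1 ≡ 4; y = λ·(0 - 4) - 4 ≡ 2. → (4, 2)
7P: (4, 2) + (1, 8). λ = (8 - 2)/(1 - 4) ≡ 6/8 mod 11. 8⁻¹ ≡ 7 (mod 11) since 8·7 = 56 ≡ 1, so λ ≡ 9.
  x = λ² - 4 - 1 = 81 - 5 ≡ 10; y = λ·(4 - 10) - 2 ≡ 10. → (10, 10)
8P: (10, 10) + (1, 8). λ = (8 - 10)/(1 - 10) ≡ 9/2 mod 11. 2⁻¹ ≡ 6 (mod 11) since 2·6 = 12 ≡ 1, so λ ≡ 10.
  x = λ² - 10 - 1 = 100 - 11 ≡ 1; y = λ·(10 - 1) - 10 ≡ 3. → (1, 3)

(1, 3)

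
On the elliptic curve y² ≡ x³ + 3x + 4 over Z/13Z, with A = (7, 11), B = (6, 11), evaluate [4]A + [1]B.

(7, 2)

First 4A:
Double-and-add on 4 = (100)₂. Start with A = (7, 11) for the leading 1-bit.
double: tangent at (7, 11): λ = (3·7² + 3)/(2·11) ≡ 7/9. 9⁻¹ ≡ 3 (mod 13), so λ ≡ 7·3 ≡ 8.
  x = λ² - 7 - 7 = 64 - 14 ≡ 11; y = λ·(7 - 11) - 11 ≡ 9. → (11, 9)
double: tangent at (11, 9): λ = (3·11² + 3)/(2·9) ≡ 2/5. 5⁻¹ ≡ 8 (mod 13), so λ ≡ 2·8 ≡ 3.
  x = λ² - 11 - 11 = 9 - 22 ≡ 0; y = λ·(11 - 0) - 9 ≡ 11. → (0, 11)
4A = (0, 11).
Finally 4A + B:
(0, 11) + (6, 11). λ = (11 - 11)/(6 - 0) ≡ 0/6 mod 13. 6⁻¹ ≡ 11 (mod 13), so λ ≡ 0.
  x = λ² - 0 - 6 = 0 - 6 ≡ 7; y = λ·(0 - 7) - 11 ≡ 2. → (7, 2)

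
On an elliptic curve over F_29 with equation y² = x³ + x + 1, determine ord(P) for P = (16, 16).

12

2P: tangent at (16, 16): λ = (3·16² + 1)/(2·16) ≡ 15/3. 3⁻¹ ≡ 10 (mod 29), so λ ≡ 15·10 ≡ 5.
  x = λ² - 16 - 16 = 25 - 32 ≡ 22; y = λ·(16 - 22) - 16 ≡ 12. → (22, 12)
3P: (22, 12) + (16, 16). λ = (16 - 12)/(16 - 22) ≡ 4/23 mod 29. 23⁻¹ ≡ 24 (mod 29), so λ ≡ 9.
  x = λ² - 22 - 16 = 81 - 38 ≡ 14; y = λ·(22 - 14) - 12 ≡ 2. → (14, 2)
4P: (14, 2) + (16, 16). λ = (16 - 2)/(16 - 14) ≡ 14/2 mod 29. 2⁻¹ ≡ 15 (mod 29), so λ ≡ 7.
  x = λ² - 14 - 16 = 49 - 30 ≡ 19; y = λ·(14 - 19) - 2 ≡ 21. → (19, 21)
5P: (19, 21) + (16, 16). λ = (16 - 21)/(16 - 19) ≡ 24/26 mod 29. 26⁻¹ ≡ 19 (mod 29), so λ ≡ 21.
  x = λ² - 19 - 16 = 441 - 35 ≡ 0; y = λ·(19 - 0) - 21 ≡ 1. → (0, 1)
6P: (0, 1) + (16, 16). λ = (16 - 1)/(16 - 0) ≡ 15/16 mod 29. 16⁻¹ ≡ 20 (mod 29), so λ ≡ 10.
  x = λ² - 0 - 16 = 100 - 16 ≡ 26; y = λ·(0 - 26) - 1 ≡ 0. → (26, 0)
7P: (26, 0) + (16, 16). λ = (16 - 0)/(16 - 26) ≡ 16/19 mod 29. 19⁻¹ ≡ 26 (mod 29), so λ ≡ 10.
  x = λ² - 26 - 16 = 100 - 42 ≡ 0; y = λ·(26 - 0) - 0 ≡ 28. → (0, 28)
8P: (0, 28) + (16, 16). λ = (16 - 28)/(16 - 0) ≡ 17/16 mod 29. 16⁻¹ ≡ 20 (mod 29) since 16·20 = 320 ≡ 1, so λ ≡ 21.
  x = λ² - 0 - 16 = 441 - 16 ≡ 19; y = λ·(0 - 19) - 28 ≡ 8. → (19, 8)
9P: (19, 8) + (16, 16). λ = (16 - 8)/(16 - 19) ≡ 8/26 mod 29. 26⁻¹ ≡ 19 (mod 29), so λ ≡ 7.
  x = λ² - 19 - 16 = 49 - 35 ≡ 14; y = λ·(19 - 14) - 8 ≡ 27. → (14, 27)
10P: (14, 27) + (16, 16). λ = (16 - 27)/(16 - 14) ≡ 18/2 mod 29. 2⁻¹ ≡ 15 (mod 29), so λ ≡ 9.
  x = λ² - 14 - 16 = 81 - 30 ≡ 22; y = λ·(14 - 22) - 27 ≡ 17. → (22, 17)
11P: (22, 17) + (16, 16). λ = (16 - 17)/(16 - 22) ≡ 28/23 mod 29. 23⁻¹ ≡ 24 (mod 29) since 23·24 = 552 ≡ 1, so λ ≡ 5.
  x = λ² - 22 - 16 = 25 - 38 ≡ 16; y = λ·(22 - 16) - 17 ≡ 13. → (16, 13)
12P: (16, 13) + (16, 16): same x and y₁ ≡ -y₂, so the sum is ∞.
12P = ∞, so the order is 12.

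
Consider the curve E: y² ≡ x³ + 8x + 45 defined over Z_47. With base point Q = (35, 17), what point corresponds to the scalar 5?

Repeated addition: build up to 5Q.
2Q: tangent at (35, 17): λ = (3·35² + 8)/(2·17) ≡ 17/34. 34⁻¹ ≡ 18 (mod 47), so λ ≡ 17·18 ≡ 24.
  x = λ² - 35 - 35 = 576 - 70 ≡ 36; y = λ·(35 - 36) - 17 ≡ 6. → (36, 6)
3Q: (36, 6) + (35, 17). λ = (17 - 6)/(35 - 36) ≡ 11/46 mod 47. 46⁻¹ ≡ 46 (mod 47), so λ ≡ 36.
  x = λ² - 36 - 35 = 1296 - 71 ≡ 3; y = λ·(36 - 3) - 6 ≡ 7. → (3, 7)
4Q: (3, 7) + (35, 17). λ = (17 - 7)/(35 - 3) ≡ 10/32 mod 47. 32⁻¹ ≡ 25 (mod 47) since 32·25 = 800 ≡ 1, so λ ≡ 15.
  x = λ² - 3 - 35 = 225 - 38 ≡ 46; y = λ·(3 - 46) - 7 ≡ 6. → (46, 6)
5Q: (46, 6) + (35, 17). λ = (17 - 6)/(35 - 46) ≡ 11/36 mod 47. 36⁻¹ ≡ 17 (mod 47), so λ ≡ 46.
  x = λ² - 46 - 35 = 2116 - 81 ≡ 14; y = λ·(46 - 14) - 6 ≡ 9. → (14, 9)

(14, 9)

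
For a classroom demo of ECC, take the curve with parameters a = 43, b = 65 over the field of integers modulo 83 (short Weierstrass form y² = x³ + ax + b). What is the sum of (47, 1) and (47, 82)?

O

The two points share x = 47 and their y-coordinates satisfy 1 + 82 ≡ 0 (mod 83), so they are inverses. Their sum is the point at infinity.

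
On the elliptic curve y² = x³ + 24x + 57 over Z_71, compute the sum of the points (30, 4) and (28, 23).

(50, 44)

(30, 4) + (28, 23). λ = (23 - 4)/(28 - 30) ≡ 19/69 mod 71. 69⁻¹ ≡ 35 (mod 71), so λ ≡ 26.
  x = λ² - 30 - 28 = 676 - 58 ≡ 50; y = λ·(30 - 50) - 4 ≡ 44. → (50, 44)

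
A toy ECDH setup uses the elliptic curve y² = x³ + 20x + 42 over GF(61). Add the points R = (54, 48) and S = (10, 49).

(16, 26)

(54, 48) + (10, 49). λ = (49 - 48)/(10 - 54) ≡ 1/17 mod 61. 17⁻¹ ≡ 18 (mod 61), so λ ≡ 18.
  x = λ² - 54 - 10 = 324 - 64 ≡ 16; y = λ·(54 - 16) - 48 ≡ 26. → (16, 26)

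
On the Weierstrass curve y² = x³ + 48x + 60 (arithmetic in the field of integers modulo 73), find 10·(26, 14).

(15, 33)

Write P = (26, 14).
Repeated addition: build up to 10P.
2P: tangent at (26, 14): λ = (3·26² + 48)/(2·14) ≡ 32/28. 28⁻¹ ≡ 60 (mod 73), so λ ≡ 32·60 ≡ 22.
  x = λ² - 26 - 26 = 484 - 52 ≡ 67; y = λ·(26 - 67) - 14 ≡ 33. → (67, 33)
3P: (67, 33) + (26, 14). λ = (14 - 33)/(26 - 67) ≡ 54/32 mod 73. 32⁻¹ ≡ 16 (mod 73) since 32·16 = 512 ≡ 1, so λ ≡ 61.
  x = λ² - 67 - 26 = 3721 - 93 ≡ 51; y = λ·(67 - 51) - 33 ≡ 67. → (51, 67)
4P: (51, 67) + (26, 14). λ = (14 - 67)/(26 - 51) ≡ 20/48 mod 73. 48⁻¹ ≡ 35 (mod 73) since 48·35 = 1680 ≡ 1, so λ ≡ 43.
  x = λ² - 51 - 26 = 1849 - 77 ≡ 20; y = λ·(51 - 20) - 67 ≡ 25. → (20, 25)
5P: (20, 25) + (26, 14). λ = (14 - 25)/(26 - 20) ≡ 62/6 mod 73. 6⁻¹ ≡ 61 (mod 73), so λ ≡ 59.
  x = λ² - 20 - 26 = 3481 - 46 ≡ 4; y = λ·(20 - 4) - 25 ≡ 43. → (4, 43)
6P: (4, 43) + (26, 14). λ = (14 - 43)/(26 - 4) ≡ 44/22 mod 73. 22⁻¹ ≡ 10 (mod 73), so λ ≡ 2.
  x = λ² - 4 - 26 = 4 - 30 ≡ 47; y = λ·(4 - 47) - 43 ≡ 17. → (47, 17)
7P: (47, 17) + (26, 14). λ = (14 - 17)/(26 - 47) ≡ 70/52 mod 73. 52⁻¹ ≡ 66 (mod 73), so λ ≡ 21.
  x = λ² - 47 - 26 = 441 - 73 ≡ 3; y = λ·(47 - 3) - 17 ≡ 31. → (3, 31)
8P: (3, 31) + (26, 14). λ = (14 - 31)/(26 - 3) ≡ 56/23 mod 73. 23⁻¹ ≡ 54 (mod 73), so λ ≡ 31.
  x = λ² - 3 - 26 = 961 - 29 ≡ 56; y = λ·(3 - 56) - 31 ≡ 5. → (56, 5)
9P: (56, 5) + (26, 14). λ = (14 - 5)/(26 - 56) ≡ 9/43 mod 73. 43⁻¹ ≡ 17 (mod 73), so λ ≡ 7.
  x = λ² - 56 - 26 = 49 - 82 ≡ 40; y = λ·(56 - 40) - 5 ≡ 34. → (40, 34)
10P: (40, 34) + (26, 14). λ = (14 - 34)/(26 - 40) ≡ 53/59 mod 73. 59⁻¹ ≡ 26 (mod 73) since 59·26 = 1534 ≡ 1, so λ ≡ 64.
  x = λ² - 40 - 26 = 4096 - 66 ≡ 15; y = λ·(40 - 15) - 34 ≡ 33. → (15, 33)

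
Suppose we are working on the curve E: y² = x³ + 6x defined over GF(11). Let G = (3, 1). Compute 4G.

(5, 1)

Double-and-add on 4 = (100)₂. Start with G = (3, 1) for the leading 1-bit.
double: tangent at (3, 1): λ = (3·3² + 6)/(2·1) ≡ 0/2. 2⁻¹ ≡ 6 (mod 11) since 2·6 = 12 ≡ 1, so λ ≡ 0·6 ≡ 0.
  x = λ² - 3 - 3 = 0 - 6 ≡ 5; y = λ·(3 - 5) - 1 ≡ 10. → (5, 10)
double: tangent at (5, 10): λ = (3·5² + 6)/(2·10) ≡ 4/9. 9⁻¹ ≡ 5 (mod 11), so λ ≡ 4·5 ≡ 9.
  x = λ² - 5 - 5 = 81 - 10 ≡ 5; y = λ·(5 - 5) - 10 ≡ 1. → (5, 1)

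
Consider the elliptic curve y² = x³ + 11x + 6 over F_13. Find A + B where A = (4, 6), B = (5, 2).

(4, 6) + (5, 2). λ = (2 - 6)/(5 - 4) ≡ 9/1 mod 13. 1⁻¹ ≡ 1 (mod 13) since 1·1 = 1 ≡ 1, so λ ≡ 9.
  x = λ² - 4 - 5 = 81 - 9 ≡ 7; y = λ·(4 - 7) - 6 ≡ 6. → (7, 6)

(7, 6)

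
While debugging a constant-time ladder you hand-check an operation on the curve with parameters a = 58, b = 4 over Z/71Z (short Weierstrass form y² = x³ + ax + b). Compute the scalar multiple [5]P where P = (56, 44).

Repeated addition: build up to 5P.
2P: tangent at (56, 44): λ = (3·56² + 58)/(2·44) ≡ 23/17. 17⁻¹ ≡ 46 (mod 71) since 17·46 = 782 ≡ 1, so λ ≡ 23·46 ≡ 64.
  x = λ² - 56 - 56 = 4096 - 112 ≡ 8; y = λ·(56 - 8) - 44 ≡ 46. → (8, 46)
3P: (8, 46) + (56, 44). λ = (44 - 46)/(56 - 8) ≡ 69/48 mod 71. 48⁻¹ ≡ 37 (mod 71) since 48·37 = 1776 ≡ 1, so λ ≡ 68.
  x = λ² - 8 - 56 = 4624 - 64 ≡ 16; y = λ·(8 - 16) - 46 ≡ 49. → (16, 49)
4P: (16, 49) + (56, 44). λ = (44 - 49)/(56 - 16) ≡ 66/40 mod 71. 40⁻¹ ≡ 16 (mod 71) since 40·16 = 640 ≡ 1, so λ ≡ 62.
  x = λ² - 16 - 56 = 3844 - 72 ≡ 9; y = λ·(16 - 9) - 49 ≡ 30. → (9, 30)
5P: (9, 30) + (56, 44). λ = (44 - 30)/(56 - 9) ≡ 14/47 mod 71. 47⁻¹ ≡ 68 (mod 71), so λ ≡ 29.
  x = λ² - 9 - 56 = 841 - 65 ≡ 66; y = λ·(9 - 66) - 30 ≡ 21. → (66, 21)

(66, 21)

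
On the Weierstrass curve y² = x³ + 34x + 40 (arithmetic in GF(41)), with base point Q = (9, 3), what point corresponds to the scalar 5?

Repeated addition: build up to 5Q.
2Q: tangent at (9, 3): λ = (3·9² + 34)/(2·3) ≡ 31/6. 6⁻¹ ≡ 7 (mod 41), so λ ≡ 31·7 ≡ 12.
  x = λ² - 9 - 9 = 144 - 18 ≡ 3; y = λ·(9 - 3) - 3 ≡ 28. → (3, 28)
3Q: (3, 28) + (9, 3). λ = (3 - 28)/(9 - 3) ≡ 16/6 mod 41. 6⁻¹ ≡ 7 (mod 41), so λ ≡ 30.
  x = λ² - 3 - 9 = 900 - 12 ≡ 27; y = λ·(3 - 27) - 28 ≡ 31. → (27, 31)
4Q: (27, 31) + (9, 3). λ = (3 - 31)/(9 - 27) ≡ 13/23 mod 41. 23⁻¹ ≡ 25 (mod 41) since 23·25 = 575 ≡ 1, so λ ≡ 38.
  x = λ² - 27 - 9 = 1444 - 36 ≡ 14; y = λ·(27 - 14) - 31 ≡ 12. → (14, 12)
5Q: (14, 12) + (9, 3). λ = (3 - 12)/(9 - 14) ≡ 32/36 mod 41. 36⁻¹ ≡ 8 (mod 41), so λ ≡ 10.
  x = λ² - 14 - 9 = 100 - 23 ≡ 36; y = λ·(14 - 36) - 12 ≡ 14. → (36, 14)

(36, 14)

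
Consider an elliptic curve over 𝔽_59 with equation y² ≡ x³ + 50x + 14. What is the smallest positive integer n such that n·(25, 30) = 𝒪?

2P: tangent at (25, 30): λ = (3·25² + 50)/(2·30) ≡ 37/1. 1⁻¹ ≡ 1 (mod 59) since 1·1 = 1 ≡ 1, so λ ≡ 37·1 ≡ 37.
  x = λ² - 25 - 25 = 1369 - 50 ≡ 21; y = λ·(25 - 21) - 30 ≡ 0. → (21, 0)
3P: (21, 0) + (25, 30). λ = (30 - 0)/(25 - 21) ≡ 30/4 mod 59. 4⁻¹ ≡ 15 (mod 59), so λ ≡ 37.
  x = λ² - 21 - 25 = 1369 - 46 ≡ 25; y = λ·(21 - 25) - 0 ≡ 29. → (25, 29)
4P: (25, 29) + (25, 30): same x and y₁ ≡ -y₂, so the sum is 𝒪.
4P = 𝒪, so the order is 4.

4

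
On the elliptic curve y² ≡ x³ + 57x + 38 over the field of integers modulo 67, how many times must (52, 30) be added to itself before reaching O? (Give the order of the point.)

4

2P: tangent at (52, 30): λ = (3·52² + 57)/(2·30) ≡ 62/60. 60⁻¹ ≡ 19 (mod 67), so λ ≡ 62·19 ≡ 39.
  x = λ² - 52 - 52 = 1521 - 104 ≡ 10; y = λ·(52 - 10) - 30 ≡ 0. → (10, 0)
3P: (10, 0) + (52, 30). λ = (30 - 0)/(52 - 10) ≡ 30/42 mod 67. 42⁻¹ ≡ 8 (mod 67), so λ ≡ 39.
  x = λ² - 10 - 52 = 1521 - 62 ≡ 52; y = λ·(10 - 52) - 0 ≡ 37. → (52, 37)
4P: (52, 37) + (52, 30): same x and y₁ ≡ -y₂, so the sum is O.
4P = O, so the order is 4.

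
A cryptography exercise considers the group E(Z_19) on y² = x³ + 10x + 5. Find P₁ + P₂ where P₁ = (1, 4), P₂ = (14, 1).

(1, 4) + (14, 1). λ = (1 - 4)/(14 - 1) ≡ 16/13 mod 19. 13⁻¹ ≡ 3 (mod 19), so λ ≡ 10.
  x = λ² - 1 - 14 = 100 - 15 ≡ 9; y = λ·(1 - 9) - 4 ≡ 11. → (9, 11)

(9, 11)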